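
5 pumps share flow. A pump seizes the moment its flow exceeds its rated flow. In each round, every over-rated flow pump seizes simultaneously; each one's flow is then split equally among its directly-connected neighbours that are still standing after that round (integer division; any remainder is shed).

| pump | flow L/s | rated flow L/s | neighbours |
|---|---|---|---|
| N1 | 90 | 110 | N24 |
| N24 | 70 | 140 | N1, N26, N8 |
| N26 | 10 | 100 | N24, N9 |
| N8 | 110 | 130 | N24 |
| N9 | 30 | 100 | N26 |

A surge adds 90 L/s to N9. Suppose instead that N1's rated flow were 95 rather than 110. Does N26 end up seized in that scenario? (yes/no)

yes

With N1's rated flow at 95:
Round 1 — N9 at 120 > 100. N9 seizes.
  N9 sheds 120 L/s to N26: 120 each.
    N26: 10+120 = 130 > 100
Round 2 — N26 seizes.
  N26 sheds 130 L/s to N24: 130 each.
    N24: 70+130 = 200 > 140
Round 3 — N24 seizes.
  N24 sheds 200 L/s to N1, N8: 100 each.
    N1: 90+100 = 190 > 95
    N8: 110+100 = 210 > 130
Round 4 — N1, N8 seize.
  N1 sheds 190 L/s: no online neighbours, lost.
  N8 sheds 210 L/s: no online neighbours, lost.
No further seizures.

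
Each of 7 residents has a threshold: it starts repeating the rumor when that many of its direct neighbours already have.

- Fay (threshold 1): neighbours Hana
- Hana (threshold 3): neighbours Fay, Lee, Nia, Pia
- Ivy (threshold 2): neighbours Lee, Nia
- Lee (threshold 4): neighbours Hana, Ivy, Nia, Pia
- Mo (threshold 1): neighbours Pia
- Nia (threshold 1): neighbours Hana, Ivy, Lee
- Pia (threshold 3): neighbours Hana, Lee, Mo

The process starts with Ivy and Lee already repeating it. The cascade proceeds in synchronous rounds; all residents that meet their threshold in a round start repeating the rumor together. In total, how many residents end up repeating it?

Round 1 — Ivy, Lee start repeating the rumor (initial).
Round 2 — checking thresholds:
  Hana: 1 of 4 neighbours < 3, not yet.
  Nia: 2 of 3 neighbours ≥ 1, starts repeating the rumor.
  Pia: 1 of 3 neighbours < 3, not yet.
Round 3 — no new spreads; cascade stops.

3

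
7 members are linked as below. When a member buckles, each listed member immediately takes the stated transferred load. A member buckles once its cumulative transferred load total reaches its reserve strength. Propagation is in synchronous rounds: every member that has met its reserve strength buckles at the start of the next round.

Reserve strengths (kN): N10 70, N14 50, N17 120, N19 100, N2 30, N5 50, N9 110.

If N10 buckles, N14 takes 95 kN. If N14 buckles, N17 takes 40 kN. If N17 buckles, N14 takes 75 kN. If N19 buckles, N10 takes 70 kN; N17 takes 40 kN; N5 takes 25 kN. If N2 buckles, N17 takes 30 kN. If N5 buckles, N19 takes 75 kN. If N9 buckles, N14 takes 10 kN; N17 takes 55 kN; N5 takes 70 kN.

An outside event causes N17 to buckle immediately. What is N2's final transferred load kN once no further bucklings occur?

Round 1 — N17 buckles (initial).
  N14: +75 → 75 ≥ 50
Round 2 — N14 buckles.
No further bucklings.

0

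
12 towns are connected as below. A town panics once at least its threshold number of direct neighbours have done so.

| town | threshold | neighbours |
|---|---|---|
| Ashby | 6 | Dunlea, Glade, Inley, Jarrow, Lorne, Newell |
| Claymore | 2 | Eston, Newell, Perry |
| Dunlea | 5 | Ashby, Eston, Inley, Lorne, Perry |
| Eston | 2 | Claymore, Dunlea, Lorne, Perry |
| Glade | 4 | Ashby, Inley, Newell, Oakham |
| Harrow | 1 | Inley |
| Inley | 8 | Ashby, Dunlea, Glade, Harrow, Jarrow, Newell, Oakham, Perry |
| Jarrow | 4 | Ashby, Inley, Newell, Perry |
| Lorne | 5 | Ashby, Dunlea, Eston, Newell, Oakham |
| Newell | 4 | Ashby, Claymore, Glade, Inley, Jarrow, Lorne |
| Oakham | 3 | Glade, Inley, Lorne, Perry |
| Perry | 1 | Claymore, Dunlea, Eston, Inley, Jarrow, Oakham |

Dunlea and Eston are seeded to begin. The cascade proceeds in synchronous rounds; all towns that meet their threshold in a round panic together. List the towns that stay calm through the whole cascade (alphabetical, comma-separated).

Round 1 — Dunlea, Eston panic (initial).
Round 2 — checking thresholds:
  Ashby: 1 of 6 neighbours < 6, holds.
  Claymore: 1 of 3 neighbours < 2, holds.
  Inley: 1 of 8 neighbours < 8, holds.
  Lorne: 2 of 5 neighbours < 5, holds.
  Perry: 2 of 6 neighbours ≥ 1, panics.
Round 3 — checking thresholds:
  Ashby: 1 of 6 neighbours < 6, holds.
  Claymore: 2 of 3 neighbours ≥ 2, panics.
  Inley: 2 of 8 neighbours < 8, holds.
  Jarrow: 1 of 4 neighbours < 4, holds.
  Lorne: 2 of 5 neighbours < 5, holds.
  Oakham: 1 of 4 neighbours < 3, holds.
Round 4 — no new panics; cascade stops.

Ashby, Glade, Harrow, Inley, Jarrow, Lorne, Newell, Oakham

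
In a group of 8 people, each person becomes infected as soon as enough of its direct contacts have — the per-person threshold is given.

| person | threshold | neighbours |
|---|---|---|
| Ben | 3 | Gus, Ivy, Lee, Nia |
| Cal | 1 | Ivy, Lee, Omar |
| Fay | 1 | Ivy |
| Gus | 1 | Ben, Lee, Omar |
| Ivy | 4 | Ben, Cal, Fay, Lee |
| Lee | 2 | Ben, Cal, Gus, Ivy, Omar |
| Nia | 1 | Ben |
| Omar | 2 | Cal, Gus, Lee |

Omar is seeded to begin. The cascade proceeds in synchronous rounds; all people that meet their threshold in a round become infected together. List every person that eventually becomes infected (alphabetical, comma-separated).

Cal, Gus, Lee, Omar

Round 1 — Omar becomes infected (initial).
Round 2 — checking thresholds:
  Cal: 1 of 3 neighbours ≥ 1, becomes infected.
  Gus: 1 of 3 neighbours ≥ 1, becomes infected.
  Lee: 1 of 5 neighbours < 2, not yet.
Round 3 — checking thresholds:
  Ben: 1 of 4 neighbours < 3, not yet.
  Ivy: 1 of 4 neighbours < 4, not yet.
  Lee: 3 of 5 neighbours ≥ 2, becomes infected.
Round 4 — no new infections; cascade stops.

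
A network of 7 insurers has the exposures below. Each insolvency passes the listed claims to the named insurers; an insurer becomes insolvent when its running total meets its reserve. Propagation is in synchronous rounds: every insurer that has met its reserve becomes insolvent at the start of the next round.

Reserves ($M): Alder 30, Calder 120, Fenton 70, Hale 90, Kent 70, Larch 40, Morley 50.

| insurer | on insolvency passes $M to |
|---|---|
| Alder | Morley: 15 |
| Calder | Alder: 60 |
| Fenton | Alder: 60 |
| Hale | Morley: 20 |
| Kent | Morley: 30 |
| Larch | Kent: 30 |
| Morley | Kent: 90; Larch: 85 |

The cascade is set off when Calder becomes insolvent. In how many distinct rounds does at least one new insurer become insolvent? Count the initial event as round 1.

2

Round 1 — Calder becomes insolvent (initial).
  Alder: +60 → 60 ≥ 30
Round 2 — Alder becomes insolvent.
  Morley: +15 → 15 < 50
No further insolvencies.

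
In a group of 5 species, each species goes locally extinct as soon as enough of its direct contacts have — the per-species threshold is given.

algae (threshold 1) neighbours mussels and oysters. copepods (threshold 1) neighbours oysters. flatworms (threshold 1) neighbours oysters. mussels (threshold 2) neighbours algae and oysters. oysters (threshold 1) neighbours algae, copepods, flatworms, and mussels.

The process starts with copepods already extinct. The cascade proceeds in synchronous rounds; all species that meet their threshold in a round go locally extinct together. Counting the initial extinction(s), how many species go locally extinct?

Round 1 — copepods goes locally extinct (initial).
Round 2 — checking thresholds:
  oysters: 1 of 4 neighbours ≥ 1, goes locally extinct.
Round 3 — checking thresholds:
  algae: 1 of 2 neighbours ≥ 1, goes locally extinct.
  flatworms: 1 of 1 neighbours ≥ 1, goes locally extinct.
  mussels: 1 of 2 neighbours < 2, below threshold.
Round 4 — checking thresholds:
  mussels: 2 of 2 neighbours ≥ 2, goes locally extinct.
Round 5 — no new extinctions; cascade stops.

5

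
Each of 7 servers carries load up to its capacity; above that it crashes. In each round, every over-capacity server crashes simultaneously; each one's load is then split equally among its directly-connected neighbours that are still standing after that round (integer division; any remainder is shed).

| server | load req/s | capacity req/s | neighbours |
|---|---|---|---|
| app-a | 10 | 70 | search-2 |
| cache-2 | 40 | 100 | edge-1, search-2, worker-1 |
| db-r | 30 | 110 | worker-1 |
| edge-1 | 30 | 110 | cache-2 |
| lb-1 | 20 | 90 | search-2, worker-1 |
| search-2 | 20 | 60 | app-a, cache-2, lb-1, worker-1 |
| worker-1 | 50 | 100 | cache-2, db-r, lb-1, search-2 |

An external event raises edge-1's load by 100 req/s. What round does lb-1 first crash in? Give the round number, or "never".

4

Round 1 — edge-1 at 130 > 110. edge-1 crashes.
  edge-1 sheds 130 req/s to cache-2: 130 each.
    cache-2: 40+130 = 170 > 100
Round 2 — cache-2 crashes.
  cache-2 sheds 170 req/s to search-2, worker-1: 85 each.
    search-2: 20+85 = 105 > 60
    worker-1: 50+85 = 135 > 100
Round 3 — search-2, worker-1 crash.
  search-2 sheds 105 req/s to app-a, lb-1: 52 each (1 lost).
    app-a: 10+52 = 62 ≤ 70
    lb-1: 20+52 = 72 ≤ 90
  worker-1 sheds 135 req/s to db-r, lb-1: 67 each (1 lost).
    db-r: 30+67 = 97 ≤ 110
    lb-1: 72+67 = 139 > 90
Round 4 — lb-1 crashes.
  lb-1 sheds 139 req/s: no online neighbours, lost.
No further crashes.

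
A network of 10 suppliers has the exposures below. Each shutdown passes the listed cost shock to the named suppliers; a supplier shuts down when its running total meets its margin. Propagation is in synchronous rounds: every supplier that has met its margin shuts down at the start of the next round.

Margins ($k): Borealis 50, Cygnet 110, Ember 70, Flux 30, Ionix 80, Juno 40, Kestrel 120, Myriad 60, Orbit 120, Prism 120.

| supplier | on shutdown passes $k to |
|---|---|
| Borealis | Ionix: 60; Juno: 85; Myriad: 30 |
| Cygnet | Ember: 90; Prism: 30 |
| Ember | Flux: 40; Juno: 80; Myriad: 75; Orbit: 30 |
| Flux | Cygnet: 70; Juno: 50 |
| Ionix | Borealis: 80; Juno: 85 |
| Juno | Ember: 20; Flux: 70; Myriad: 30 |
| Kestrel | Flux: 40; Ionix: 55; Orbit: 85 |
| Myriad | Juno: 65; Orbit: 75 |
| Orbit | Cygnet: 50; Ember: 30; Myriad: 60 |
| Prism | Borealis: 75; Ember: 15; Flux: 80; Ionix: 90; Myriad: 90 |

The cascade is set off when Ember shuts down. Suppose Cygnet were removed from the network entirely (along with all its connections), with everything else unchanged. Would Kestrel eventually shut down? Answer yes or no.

With Cygnet removed:
Round 1 — Ember shuts down (initial).
  Flux: +40 → 40 ≥ 30
  Juno: +80 → 80 ≥ 40
  Myriad: +75 → 75 ≥ 60
  Orbit: +30 → 30 < 120
Round 2 — Flux, Juno, Myriad shut down.
  Orbit: +75 → 105 < 120
No further shutdowns.

no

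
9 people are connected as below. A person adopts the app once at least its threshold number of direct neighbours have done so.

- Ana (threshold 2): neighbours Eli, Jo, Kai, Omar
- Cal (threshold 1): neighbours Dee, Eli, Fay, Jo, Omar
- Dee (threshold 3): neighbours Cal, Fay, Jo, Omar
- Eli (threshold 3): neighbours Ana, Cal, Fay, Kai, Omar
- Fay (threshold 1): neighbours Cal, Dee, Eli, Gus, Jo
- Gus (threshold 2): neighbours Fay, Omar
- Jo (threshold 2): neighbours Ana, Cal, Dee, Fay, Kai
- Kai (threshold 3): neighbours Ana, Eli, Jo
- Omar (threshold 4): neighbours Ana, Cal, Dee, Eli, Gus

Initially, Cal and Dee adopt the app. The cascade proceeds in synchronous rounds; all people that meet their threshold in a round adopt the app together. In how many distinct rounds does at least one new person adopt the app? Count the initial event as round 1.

Round 1 — Cal, Dee adopt the app (initial).
Round 2 — checking thresholds:
  Eli: 1 of 5 neighbours < 3, holds.
  Fay: 2 of 5 neighbours ≥ 1, adopts the app.
  Jo: 2 of 5 neighbours ≥ 2, adopts the app.
  Omar: 2 of 5 neighbours < 4, holds.
Round 3 — no new adoptions; cascade stops.

2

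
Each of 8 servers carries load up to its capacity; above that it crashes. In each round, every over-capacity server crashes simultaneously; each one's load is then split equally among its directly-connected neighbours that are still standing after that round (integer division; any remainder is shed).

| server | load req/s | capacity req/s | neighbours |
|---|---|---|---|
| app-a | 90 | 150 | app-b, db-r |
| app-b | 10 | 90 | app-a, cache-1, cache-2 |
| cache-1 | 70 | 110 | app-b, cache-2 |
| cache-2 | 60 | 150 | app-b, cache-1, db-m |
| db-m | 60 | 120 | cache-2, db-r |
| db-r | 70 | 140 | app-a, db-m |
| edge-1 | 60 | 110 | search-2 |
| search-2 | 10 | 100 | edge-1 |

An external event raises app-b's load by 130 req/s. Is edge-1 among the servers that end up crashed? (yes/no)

Round 1 — app-b at 140 > 90. app-b crashes.
  app-b sheds 140 req/s to app-a, cache-1, cache-2: 46 each (2 lost).
    app-a: 90+46 = 136 ≤ 150
    cache-1: 70+46 = 116 > 110
    cache-2: 60+46 = 106 ≤ 150
Round 2 — cache-1 crashes.
  cache-1 sheds 116 req/s to cache-2: 116 each.
    cache-2: 106+116 = 222 > 150
Round 3 — cache-2 crashes.
  cache-2 sheds 222 req/s to db-m: 222 each.
    db-m: 60+222 = 282 > 120
Round 4 — db-m crashes.
  db-m sheds 282 req/s to db-r: 282 each.
    db-r: 70+282 = 352 > 140
Round 5 — db-r crashes.
  db-r sheds 352 req/s to app-a: 352 each.
    app-a: 136+352 = 488 > 150
Round 6 — app-a crashes.
  app-a sheds 488 req/s: no online neighbours, lost.
No further crashes.

no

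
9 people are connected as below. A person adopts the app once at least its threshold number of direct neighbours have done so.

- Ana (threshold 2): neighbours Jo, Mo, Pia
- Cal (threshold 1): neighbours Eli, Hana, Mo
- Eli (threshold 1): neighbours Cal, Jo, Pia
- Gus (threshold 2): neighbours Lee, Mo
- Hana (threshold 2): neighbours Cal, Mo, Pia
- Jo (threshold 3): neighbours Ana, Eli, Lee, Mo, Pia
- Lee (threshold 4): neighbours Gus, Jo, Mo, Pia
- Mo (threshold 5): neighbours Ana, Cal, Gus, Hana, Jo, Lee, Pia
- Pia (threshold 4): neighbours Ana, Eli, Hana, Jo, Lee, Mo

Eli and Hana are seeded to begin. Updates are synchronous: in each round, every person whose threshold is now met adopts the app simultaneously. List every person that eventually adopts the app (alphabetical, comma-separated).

Cal, Eli, Hana

Round 1 — Eli, Hana adopt the app (initial).
Round 2 — checking thresholds:
  Cal: 2 of 3 neighbours ≥ 1, adopts the app.
  Jo: 1 of 5 neighbours < 3, below threshold.
  Mo: 1 of 7 neighbours < 5, below threshold.
  Pia: 2 of 6 neighbours < 4, below threshold.
Round 3 — no new adoptions; cascade stops.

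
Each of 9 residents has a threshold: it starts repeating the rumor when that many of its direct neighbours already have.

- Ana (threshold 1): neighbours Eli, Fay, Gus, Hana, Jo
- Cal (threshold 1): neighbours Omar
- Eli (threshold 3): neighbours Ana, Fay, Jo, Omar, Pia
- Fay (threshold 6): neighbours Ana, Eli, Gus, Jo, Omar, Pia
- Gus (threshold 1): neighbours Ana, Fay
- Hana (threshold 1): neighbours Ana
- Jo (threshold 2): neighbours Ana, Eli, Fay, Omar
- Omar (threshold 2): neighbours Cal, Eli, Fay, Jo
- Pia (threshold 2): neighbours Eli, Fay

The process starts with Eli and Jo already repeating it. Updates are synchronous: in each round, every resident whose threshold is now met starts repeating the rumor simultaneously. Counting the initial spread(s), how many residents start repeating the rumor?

7

Round 1 — Eli, Jo start repeating the rumor (initial).
Round 2 — checking thresholds:
  Ana: 2 of 5 neighbours ≥ 1, starts repeating the rumor.
  Fay: 2 of 6 neighbours < 6, below threshold.
  Omar: 2 of 4 neighbours ≥ 2, starts repeating the rumor.
  Pia: 1 of 2 neighbours < 2, below threshold.
Round 3 — checking thresholds:
  Cal: 1 of 1 neighbours ≥ 1, starts repeating the rumor.
  Fay: 4 of 6 neighbours < 6, below threshold.
  Gus: 1 of 2 neighbours ≥ 1, starts repeating the rumor.
  Hana: 1 of 1 neighbours ≥ 1, starts repeating the rumor.
  Pia: 1 of 2 neighbours < 2, below threshold.
Round 4 — no new spreads; cascade stops.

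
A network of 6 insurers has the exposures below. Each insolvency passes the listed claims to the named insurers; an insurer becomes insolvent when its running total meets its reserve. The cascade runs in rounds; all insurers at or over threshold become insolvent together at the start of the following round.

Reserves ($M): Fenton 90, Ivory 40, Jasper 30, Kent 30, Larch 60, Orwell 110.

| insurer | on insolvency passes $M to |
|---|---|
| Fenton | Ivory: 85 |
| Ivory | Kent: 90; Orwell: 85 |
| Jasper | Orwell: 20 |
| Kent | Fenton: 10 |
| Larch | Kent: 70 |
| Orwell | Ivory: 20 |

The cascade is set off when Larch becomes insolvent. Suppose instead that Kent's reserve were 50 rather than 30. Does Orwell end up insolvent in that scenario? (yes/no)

no

With Kent's reserve at 50:
Round 1 — Larch becomes insolvent (initial).
  Kent: +70 → 70 ≥ 50
Round 2 — Kent becomes insolvent.
  Fenton: +10 → 10 < 90
No further insolvencies.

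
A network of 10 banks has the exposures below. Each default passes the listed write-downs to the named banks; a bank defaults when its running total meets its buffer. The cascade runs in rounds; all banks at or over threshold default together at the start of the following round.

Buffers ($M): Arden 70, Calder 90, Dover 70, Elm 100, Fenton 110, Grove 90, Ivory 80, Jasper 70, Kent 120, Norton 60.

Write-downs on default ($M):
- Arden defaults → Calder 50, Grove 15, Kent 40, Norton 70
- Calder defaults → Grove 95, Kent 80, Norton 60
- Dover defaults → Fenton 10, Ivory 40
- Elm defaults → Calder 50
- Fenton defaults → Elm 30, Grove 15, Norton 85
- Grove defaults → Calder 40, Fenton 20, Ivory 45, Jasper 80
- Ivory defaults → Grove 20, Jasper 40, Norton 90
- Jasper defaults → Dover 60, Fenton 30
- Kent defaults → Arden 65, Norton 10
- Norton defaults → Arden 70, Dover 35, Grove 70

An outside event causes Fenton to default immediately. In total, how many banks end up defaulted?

Round 1 — Fenton defaults (initial).
  Elm: +30 → 30 < 100
  Grove: +15 → 15 < 90
  Norton: +85 → 85 ≥ 60
Round 2 — Norton defaults.
  Arden: +70 → 70 ≥ 70
  Dover: +35 → 35 < 70
  Grove: +70 → 85 < 90
Round 3 — Arden defaults.
  Calder: +50 → 50 < 90
  Grove: +15 → 100 ≥ 90
  Kent: +40 → 40 < 120
Round 4 — Grove defaults.
  Calder: +40 → 90 ≥ 90
  Ivory: +45 → 45 < 80
  Jasper: +80 → 80 ≥ 70
Round 5 — Calder, Jasper default.
  Dover: +60 → 95 ≥ 70
  Kent: +80 → 120 ≥ 120
Round 6 — Dover, Kent default.
  Ivory: +40 → 85 ≥ 80
Round 7 — Ivory defaults.
No further defaults.

9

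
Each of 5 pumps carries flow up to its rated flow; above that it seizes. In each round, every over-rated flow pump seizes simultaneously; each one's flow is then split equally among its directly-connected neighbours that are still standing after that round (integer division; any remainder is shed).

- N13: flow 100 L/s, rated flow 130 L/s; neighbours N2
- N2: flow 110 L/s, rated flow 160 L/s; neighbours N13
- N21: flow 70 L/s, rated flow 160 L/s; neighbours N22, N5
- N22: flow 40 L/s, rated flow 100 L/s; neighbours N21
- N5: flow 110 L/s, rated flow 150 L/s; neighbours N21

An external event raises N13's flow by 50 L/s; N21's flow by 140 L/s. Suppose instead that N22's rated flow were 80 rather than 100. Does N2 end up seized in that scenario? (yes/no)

With N22's rated flow at 80:
Round 1 — N13 at 150 > 130; N21 at 210 > 160. N13, N21 seize.
  N13 sheds 150 L/s to N2: 150 each.
    N2: 110+150 = 260 > 160
  N21 sheds 210 L/s to N22, N5: 105 each.
    N22: 40+105 = 145 > 80
    N5: 110+105 = 215 > 150
Round 2 — N2, N22, N5 seize.
  N2 sheds 260 L/s: no online neighbours, lost.
  N22 sheds 145 L/s: no online neighbours, lost.
  N5 sheds 215 L/s: no online neighbours, lost.
No further seizures.

yes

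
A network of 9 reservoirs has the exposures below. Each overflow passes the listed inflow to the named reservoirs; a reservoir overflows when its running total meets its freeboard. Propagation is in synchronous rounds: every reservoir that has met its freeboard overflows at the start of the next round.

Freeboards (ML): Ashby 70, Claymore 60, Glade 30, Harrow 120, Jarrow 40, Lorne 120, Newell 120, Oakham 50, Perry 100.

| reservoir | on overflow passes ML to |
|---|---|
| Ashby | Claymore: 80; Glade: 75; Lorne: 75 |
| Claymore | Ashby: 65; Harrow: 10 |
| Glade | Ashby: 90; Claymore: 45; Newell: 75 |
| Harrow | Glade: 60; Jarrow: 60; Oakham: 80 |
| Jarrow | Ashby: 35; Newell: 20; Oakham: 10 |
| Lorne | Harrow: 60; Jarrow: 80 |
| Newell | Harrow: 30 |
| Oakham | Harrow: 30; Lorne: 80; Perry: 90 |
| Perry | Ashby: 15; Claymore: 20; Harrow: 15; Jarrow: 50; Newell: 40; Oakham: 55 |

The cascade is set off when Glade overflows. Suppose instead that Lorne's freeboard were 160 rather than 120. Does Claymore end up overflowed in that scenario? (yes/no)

With Lorne's freeboard at 160:
Round 1 — Glade overflows (initial).
  Ashby: +90 → 90 ≥ 70
  Claymore: +45 → 45 < 60
  Newell: +75 → 75 < 120
Round 2 — Ashby overflows.
  Claymore: +80 → 125 ≥ 60
  Lorne: +75 → 75 < 160
Round 3 — Claymore overflows.
  Harrow: +10 → 10 < 120
No further overflows.

yes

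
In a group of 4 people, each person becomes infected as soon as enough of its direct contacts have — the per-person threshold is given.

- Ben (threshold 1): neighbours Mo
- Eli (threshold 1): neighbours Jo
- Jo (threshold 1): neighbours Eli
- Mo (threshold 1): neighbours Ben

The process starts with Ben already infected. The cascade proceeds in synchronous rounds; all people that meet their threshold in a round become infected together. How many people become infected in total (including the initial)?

2

Round 1 — Ben becomes infected (initial).
Round 2 — checking thresholds:
  Mo: 1 of 1 neighbours ≥ 1, becomes infected.
Round 3 — no new infections; cascade stops.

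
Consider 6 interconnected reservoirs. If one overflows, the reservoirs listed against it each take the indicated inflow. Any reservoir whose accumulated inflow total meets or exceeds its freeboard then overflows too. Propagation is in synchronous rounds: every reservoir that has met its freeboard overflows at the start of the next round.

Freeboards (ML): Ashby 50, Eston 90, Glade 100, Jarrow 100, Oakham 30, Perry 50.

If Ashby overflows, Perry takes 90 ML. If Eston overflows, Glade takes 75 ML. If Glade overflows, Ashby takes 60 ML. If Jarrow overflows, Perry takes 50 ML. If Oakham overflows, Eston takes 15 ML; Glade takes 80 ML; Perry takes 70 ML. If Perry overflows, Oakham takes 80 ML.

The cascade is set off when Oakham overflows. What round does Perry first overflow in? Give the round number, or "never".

2

Round 1 — Oakham overflows (initial).
  Eston: +15 → 15 < 90
  Glade: +80 → 80 < 100
  Perry: +70 → 70 ≥ 50
Round 2 — Perry overflows.
No further overflows.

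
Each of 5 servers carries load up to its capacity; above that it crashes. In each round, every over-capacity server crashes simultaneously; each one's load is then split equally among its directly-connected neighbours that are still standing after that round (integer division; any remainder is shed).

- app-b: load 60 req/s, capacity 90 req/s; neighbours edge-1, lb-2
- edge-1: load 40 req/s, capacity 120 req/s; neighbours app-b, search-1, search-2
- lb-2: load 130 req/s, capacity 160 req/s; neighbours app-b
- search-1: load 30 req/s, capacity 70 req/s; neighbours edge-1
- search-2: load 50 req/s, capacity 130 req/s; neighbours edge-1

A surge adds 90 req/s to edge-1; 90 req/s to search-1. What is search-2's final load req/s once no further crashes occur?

Round 1 — edge-1 at 130 > 120; search-1 at 120 > 70. edge-1, search-1 crash.
  edge-1 sheds 130 req/s to app-b, search-2: 65 each.
    app-b: 60+65 = 125 > 90
    search-2: 50+65 = 115 ≤ 130
  search-1 sheds 120 req/s: no online neighbours, lost.
Round 2 — app-b crashes.
  app-b sheds 125 req/s to lb-2: 125 each.
    lb-2: 130+125 = 255 > 160
Round 3 — lb-2 crashes.
  lb-2 sheds 255 req/s: no online neighbours, lost.
No further crashes.

115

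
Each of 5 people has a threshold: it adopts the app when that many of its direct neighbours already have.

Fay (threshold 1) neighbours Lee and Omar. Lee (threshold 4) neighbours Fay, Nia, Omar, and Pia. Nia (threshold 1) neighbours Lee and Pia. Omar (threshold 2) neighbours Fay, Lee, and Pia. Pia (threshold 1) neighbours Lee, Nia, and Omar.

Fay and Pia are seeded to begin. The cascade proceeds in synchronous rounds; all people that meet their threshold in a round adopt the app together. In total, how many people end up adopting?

5

Round 1 — Fay, Pia adopt the app (initial).
Round 2 — checking thresholds:
  Lee: 2 of 4 neighbours < 4, holds.
  Nia: 1 of 2 neighbours ≥ 1, adopts the app.
  Omar: 2 of 3 neighbours ≥ 2, adopts the app.
Round 3 — checking thresholds:
  Lee: 4 of 4 neighbours ≥ 4, adopts the app.
Round 4 — no new adoptions; cascade stops.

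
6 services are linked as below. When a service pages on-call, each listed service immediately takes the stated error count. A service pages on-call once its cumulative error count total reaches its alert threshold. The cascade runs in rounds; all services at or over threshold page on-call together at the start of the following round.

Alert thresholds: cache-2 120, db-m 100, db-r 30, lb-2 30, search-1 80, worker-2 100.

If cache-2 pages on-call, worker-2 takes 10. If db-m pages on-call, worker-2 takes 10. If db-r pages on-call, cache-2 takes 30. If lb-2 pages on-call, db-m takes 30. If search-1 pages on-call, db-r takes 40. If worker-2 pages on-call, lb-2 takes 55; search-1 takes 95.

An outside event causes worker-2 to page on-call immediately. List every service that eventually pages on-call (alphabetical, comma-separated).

Round 1 — worker-2 pages on-call (initial).
  lb-2: +55 → 55 ≥ 30
  search-1: +95 → 95 ≥ 80
Round 2 — lb-2, search-1 page on-call.
  db-m: +30 → 30 < 100
  db-r: +40 → 40 ≥ 30
Round 3 — db-r pages on-call.
  cache-2: +30 → 30 < 120
No further pages.

db-r, lb-2, search-1, worker-2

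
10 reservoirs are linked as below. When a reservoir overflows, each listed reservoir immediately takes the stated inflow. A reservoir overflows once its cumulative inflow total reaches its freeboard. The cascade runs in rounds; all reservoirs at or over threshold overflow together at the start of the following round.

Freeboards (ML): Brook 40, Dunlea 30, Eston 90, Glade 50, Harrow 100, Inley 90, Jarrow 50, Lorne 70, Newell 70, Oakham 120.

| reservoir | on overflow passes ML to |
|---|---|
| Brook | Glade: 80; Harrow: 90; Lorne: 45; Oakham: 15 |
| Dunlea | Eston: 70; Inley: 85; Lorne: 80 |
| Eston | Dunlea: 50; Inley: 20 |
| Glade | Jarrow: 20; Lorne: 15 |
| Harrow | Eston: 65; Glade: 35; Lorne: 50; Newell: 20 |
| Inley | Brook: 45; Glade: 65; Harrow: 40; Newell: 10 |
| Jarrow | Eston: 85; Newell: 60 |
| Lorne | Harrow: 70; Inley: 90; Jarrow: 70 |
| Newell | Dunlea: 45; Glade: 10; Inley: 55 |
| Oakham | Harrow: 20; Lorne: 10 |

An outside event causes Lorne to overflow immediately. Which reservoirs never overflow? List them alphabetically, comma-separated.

Oakham

Round 1 — Lorne overflows (initial).
  Harrow: +70 → 70 < 100
  Inley: +90 → 90 ≥ 90
  Jarrow: +70 → 70 ≥ 50
Round 2 — Inley, Jarrow overflow.
  Brook: +45 → 45 ≥ 40
  Eston: +85 → 85 < 90
  Glade: +65 → 65 ≥ 50
  Harrow: +40 → 110 ≥ 100
  Newell: +10+60 → 70 ≥ 70
Round 3 — Brook, Glade, Harrow, Newell overflow.
  Dunlea: +45 → 45 ≥ 30
  Eston: +65 → 150 ≥ 90
  Oakham: +15 → 15 < 120
Round 4 — Dunlea, Eston overflow.
No further overflows.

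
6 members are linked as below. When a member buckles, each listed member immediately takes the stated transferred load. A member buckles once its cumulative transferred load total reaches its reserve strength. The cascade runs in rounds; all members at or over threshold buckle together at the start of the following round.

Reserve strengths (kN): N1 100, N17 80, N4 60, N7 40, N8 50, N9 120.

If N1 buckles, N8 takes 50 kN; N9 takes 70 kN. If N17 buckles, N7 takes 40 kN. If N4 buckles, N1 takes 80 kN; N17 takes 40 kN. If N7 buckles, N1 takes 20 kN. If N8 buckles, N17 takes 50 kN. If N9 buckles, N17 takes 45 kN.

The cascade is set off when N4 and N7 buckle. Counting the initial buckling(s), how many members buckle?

Round 1 — N4, N7 buckle (initial).
  N1: +80+20 → 100 ≥ 100
  N17: +40 → 40 < 80
Round 2 — N1 buckles.
  N8: +50 → 50 ≥ 50
  N9: +70 → 70 < 120
Round 3 — N8 buckles.
  N17: +50 → 90 ≥ 80
Round 4 — N17 buckles.
No further bucklings.

5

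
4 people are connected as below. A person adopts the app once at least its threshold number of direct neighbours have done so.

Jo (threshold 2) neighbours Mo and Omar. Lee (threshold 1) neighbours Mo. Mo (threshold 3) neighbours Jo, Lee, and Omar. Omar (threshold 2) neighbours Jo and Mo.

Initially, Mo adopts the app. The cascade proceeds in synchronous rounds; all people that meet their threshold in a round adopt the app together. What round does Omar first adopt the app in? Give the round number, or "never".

never

Round 1 — Mo adopts the app (initial).
Round 2 — checking thresholds:
  Jo: 1 of 2 neighbours < 2, below threshold.
  Lee: 1 of 1 neighbours ≥ 1, adopts the app.
  Omar: 1 of 2 neighbours < 2, below threshold.
Round 3 — no new adoptions; cascade stops.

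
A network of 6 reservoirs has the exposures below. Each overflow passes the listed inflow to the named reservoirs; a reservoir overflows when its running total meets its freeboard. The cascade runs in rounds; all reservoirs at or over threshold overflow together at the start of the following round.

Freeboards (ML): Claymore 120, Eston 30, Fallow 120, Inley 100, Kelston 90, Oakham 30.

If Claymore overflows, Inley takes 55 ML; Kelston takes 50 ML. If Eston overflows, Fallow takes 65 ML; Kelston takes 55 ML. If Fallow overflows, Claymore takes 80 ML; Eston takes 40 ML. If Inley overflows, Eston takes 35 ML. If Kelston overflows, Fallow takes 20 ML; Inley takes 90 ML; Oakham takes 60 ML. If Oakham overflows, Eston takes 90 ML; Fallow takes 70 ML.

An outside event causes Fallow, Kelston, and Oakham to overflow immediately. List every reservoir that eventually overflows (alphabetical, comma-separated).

Eston, Fallow, Kelston, Oakham

Round 1 — Fallow, Kelston, Oakham overflow (initial).
  Claymore: +80 → 80 < 120
  Eston: +40+90 → 130 ≥ 30
  Inley: +90 → 90 < 100
Round 2 — Eston overflows.
No further overflows.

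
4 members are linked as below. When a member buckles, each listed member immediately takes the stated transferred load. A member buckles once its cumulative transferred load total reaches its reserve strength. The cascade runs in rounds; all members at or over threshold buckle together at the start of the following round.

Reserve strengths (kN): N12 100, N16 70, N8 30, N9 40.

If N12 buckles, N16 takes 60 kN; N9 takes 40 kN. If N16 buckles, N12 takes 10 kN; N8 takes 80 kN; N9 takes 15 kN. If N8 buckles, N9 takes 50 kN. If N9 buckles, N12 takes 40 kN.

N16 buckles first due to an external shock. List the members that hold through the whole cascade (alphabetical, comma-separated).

N12

Round 1 — N16 buckles (initial).
  N12: +10 → 10 < 100
  N8: +80 → 80 ≥ 30
  N9: +15 → 15 < 40
Round 2 — N8 buckles.
  N9: +50 → 65 ≥ 40
Round 3 — N9 buckles.
  N12: +40 → 50 < 100
No further bucklings.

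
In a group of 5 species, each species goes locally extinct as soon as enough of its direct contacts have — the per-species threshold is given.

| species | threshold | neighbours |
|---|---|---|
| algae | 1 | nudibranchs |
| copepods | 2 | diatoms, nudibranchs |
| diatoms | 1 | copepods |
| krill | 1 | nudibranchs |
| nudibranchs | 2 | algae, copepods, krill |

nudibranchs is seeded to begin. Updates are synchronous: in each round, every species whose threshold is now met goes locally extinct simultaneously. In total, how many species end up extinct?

Round 1 — nudibranchs goes locally extinct (initial).
Round 2 — checking thresholds:
  algae: 1 of 1 neighbours ≥ 1, goes locally extinct.
  copepods: 1 of 2 neighbours < 2, holds.
  krill: 1 of 1 neighbours ≥ 1, goes locally extinct.
Round 3 — no new extinctions; cascade stops.

3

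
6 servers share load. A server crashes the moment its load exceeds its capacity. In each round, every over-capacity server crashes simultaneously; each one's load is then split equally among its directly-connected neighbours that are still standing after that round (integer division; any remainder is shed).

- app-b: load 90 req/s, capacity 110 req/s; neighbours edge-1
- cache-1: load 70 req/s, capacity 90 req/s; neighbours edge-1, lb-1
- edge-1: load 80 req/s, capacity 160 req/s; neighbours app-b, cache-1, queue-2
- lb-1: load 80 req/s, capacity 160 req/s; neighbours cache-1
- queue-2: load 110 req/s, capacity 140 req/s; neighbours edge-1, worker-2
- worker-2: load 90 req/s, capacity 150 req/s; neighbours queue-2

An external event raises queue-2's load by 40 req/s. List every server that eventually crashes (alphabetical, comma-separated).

Round 1 — queue-2 at 150 > 140. queue-2 crashes.
  queue-2 sheds 150 req/s to edge-1, worker-2: 75 each.
    edge-1: 80+75 = 155 ≤ 160
    worker-2: 90+75 = 165 > 150
Round 2 — worker-2 crashes.
  worker-2 sheds 165 req/s: no online neighbours, lost.
No further crashes.

queue-2, worker-2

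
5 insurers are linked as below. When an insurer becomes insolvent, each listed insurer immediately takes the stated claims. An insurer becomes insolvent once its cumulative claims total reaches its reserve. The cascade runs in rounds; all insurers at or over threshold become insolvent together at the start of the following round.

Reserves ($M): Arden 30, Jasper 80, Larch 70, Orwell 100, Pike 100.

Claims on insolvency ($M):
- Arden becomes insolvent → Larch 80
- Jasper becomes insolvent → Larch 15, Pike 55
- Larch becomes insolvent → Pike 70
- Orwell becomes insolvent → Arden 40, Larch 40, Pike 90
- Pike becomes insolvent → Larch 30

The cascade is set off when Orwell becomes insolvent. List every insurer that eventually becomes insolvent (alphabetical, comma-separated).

Arden, Larch, Orwell, Pike

Round 1 — Orwell becomes insolvent (initial).
  Arden: +40 → 40 ≥ 30
  Larch: +40 → 40 < 70
  Pike: +90 → 90 < 100
Round 2 — Arden becomes insolvent.
  Larch: +80 → 120 ≥ 70
Round 3 — Larch becomes insolvent.
  Pike: +70 → 160 ≥ 100
Round 4 — Pike becomes insolvent.
No further insolvencies.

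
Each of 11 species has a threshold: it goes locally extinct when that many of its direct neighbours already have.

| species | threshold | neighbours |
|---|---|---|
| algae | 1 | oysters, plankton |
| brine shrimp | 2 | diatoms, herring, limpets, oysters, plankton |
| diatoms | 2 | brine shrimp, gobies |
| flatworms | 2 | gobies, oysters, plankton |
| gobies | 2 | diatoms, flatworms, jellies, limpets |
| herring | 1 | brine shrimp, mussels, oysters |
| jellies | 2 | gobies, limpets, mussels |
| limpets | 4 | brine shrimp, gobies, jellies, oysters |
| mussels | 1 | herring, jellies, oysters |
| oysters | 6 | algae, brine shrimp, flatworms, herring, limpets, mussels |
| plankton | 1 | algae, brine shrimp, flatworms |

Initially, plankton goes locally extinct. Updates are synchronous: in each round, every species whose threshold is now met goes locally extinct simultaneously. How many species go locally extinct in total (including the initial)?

Round 1 — plankton goes locally extinct (initial).
Round 2 — checking thresholds:
  algae: 1 of 2 neighbours ≥ 1, goes locally extinct.
  brine shrimp: 1 of 5 neighbours < 2, below threshold.
  flatworms: 1 of 3 neighbours < 2, below threshold.
Round 3 — no new extinctions; cascade stops.

2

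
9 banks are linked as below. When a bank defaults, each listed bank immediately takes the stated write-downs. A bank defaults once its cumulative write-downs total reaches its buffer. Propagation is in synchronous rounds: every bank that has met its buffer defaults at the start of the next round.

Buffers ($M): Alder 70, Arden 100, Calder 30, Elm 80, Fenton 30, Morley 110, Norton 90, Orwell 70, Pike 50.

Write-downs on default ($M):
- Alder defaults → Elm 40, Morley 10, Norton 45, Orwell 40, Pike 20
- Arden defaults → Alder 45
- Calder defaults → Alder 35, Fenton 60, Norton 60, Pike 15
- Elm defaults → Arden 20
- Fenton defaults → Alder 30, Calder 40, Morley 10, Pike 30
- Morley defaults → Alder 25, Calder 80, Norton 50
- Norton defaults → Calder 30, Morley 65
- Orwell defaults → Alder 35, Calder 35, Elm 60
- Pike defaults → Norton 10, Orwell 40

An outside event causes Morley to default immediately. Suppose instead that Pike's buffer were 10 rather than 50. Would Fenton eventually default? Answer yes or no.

With Pike's buffer at 10:
Round 1 — Morley defaults (initial).
  Alder: +25 → 25 < 70
  Calder: +80 → 80 ≥ 30
  Norton: +50 → 50 < 90
Round 2 — Calder defaults.
  Alder: +35 → 60 < 70
  Fenton: +60 → 60 ≥ 30
  Norton: +60 → 110 ≥ 90
  Pike: +15 → 15 ≥ 10
Round 3 — Fenton, Norton, Pike default.
  Alder: +30 → 90 ≥ 70
  Orwell: +40 → 40 < 70
Round 4 — Alder defaults.
  Elm: +40 → 40 < 80
  Orwell: +40 → 80 ≥ 70
Round 5 — Orwell defaults.
  Elm: +60 → 100 ≥ 80
Round 6 — Elm defaults.
  Arden: +20 → 20 < 100
No further defaults.

yes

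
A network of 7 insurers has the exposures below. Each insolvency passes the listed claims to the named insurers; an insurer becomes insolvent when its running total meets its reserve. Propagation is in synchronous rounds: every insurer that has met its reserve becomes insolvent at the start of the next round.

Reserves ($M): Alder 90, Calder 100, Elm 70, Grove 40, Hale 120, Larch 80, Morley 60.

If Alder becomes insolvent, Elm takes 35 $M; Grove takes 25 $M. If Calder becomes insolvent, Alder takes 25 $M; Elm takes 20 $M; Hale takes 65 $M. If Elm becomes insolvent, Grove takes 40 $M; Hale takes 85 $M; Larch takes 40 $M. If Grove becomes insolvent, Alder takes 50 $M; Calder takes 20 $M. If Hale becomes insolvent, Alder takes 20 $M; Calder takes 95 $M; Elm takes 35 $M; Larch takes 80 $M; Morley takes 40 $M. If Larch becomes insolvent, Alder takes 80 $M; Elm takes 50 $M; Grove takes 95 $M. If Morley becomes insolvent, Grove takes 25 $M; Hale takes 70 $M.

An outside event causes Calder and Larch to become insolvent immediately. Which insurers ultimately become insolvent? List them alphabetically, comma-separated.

Alder, Calder, Elm, Grove, Hale, Larch

Round 1 — Calder, Larch become insolvent (initial).
  Alder: +25+80 → 105 ≥ 90
  Elm: +20+50 → 70 ≥ 70
  Grove: +95 → 95 ≥ 40
  Hale: +65 → 65 < 120
Round 2 — Alder, Elm, Grove become insolvent.
  Hale: +85 → 150 ≥ 120
Round 3 — Hale becomes insolvent.
  Morley: +40 → 40 < 60
No further insolvencies.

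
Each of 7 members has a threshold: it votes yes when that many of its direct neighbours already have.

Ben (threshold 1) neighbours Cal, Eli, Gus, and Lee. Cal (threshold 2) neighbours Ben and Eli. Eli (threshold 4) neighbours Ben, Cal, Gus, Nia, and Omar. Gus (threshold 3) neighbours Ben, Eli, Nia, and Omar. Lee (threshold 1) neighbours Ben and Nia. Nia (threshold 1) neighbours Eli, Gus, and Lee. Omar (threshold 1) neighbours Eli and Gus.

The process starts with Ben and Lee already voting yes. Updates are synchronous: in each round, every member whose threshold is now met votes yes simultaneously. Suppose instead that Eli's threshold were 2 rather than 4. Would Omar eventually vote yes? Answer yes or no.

yes

With Eli's threshold at 2:
Round 1 — Ben, Lee vote yes (initial).
Round 2 — checking thresholds:
  Cal: 1 of 2 neighbours < 2, below threshold.
  Eli: 1 of 5 neighbours < 2, below threshold.
  Gus: 1 of 4 neighbours < 3, below threshold.
  Nia: 1 of 3 neighbours ≥ 1, votes yes.
Round 3 — checking thresholds:
  Cal: 1 of 2 neighbours < 2, below threshold.
  Eli: 2 of 5 neighbours ≥ 2, votes yes.
  Gus: 2 of 4 neighbours < 3, below threshold.
Round 4 — checking thresholds:
  Cal: 2 of 2 neighbours ≥ 2, votes yes.
  Gus: 3 of 4 neighbours ≥ 3, votes yes.
  Omar: 1 of 2 neighbours ≥ 1, votes yes.
Round 5 — no new yes votes; cascade stops.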